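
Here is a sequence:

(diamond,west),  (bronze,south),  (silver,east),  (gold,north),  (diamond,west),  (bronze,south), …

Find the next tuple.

(silver,east)

Rank: diamond, bronze, silver, gold, diamond, bronze → silver (repeats diamond → bronze → silver → gold).
Direction: repeats west → south → east → north; west, south, east, north, west, south → east.
Putting it together: (silver,east).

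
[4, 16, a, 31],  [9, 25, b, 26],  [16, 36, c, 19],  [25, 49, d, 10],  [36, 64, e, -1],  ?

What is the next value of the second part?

First part: perfect squares: 2², 3², 4², …, so 4, 9, 16, 25, 36 → 49.
Second part — perfect squares: 4², 5², 6², …: 16, 25, 36, 49, 64 → 81.
Letter: letters move forward 1 place in the alphabet; a, b, c, d, e → f.
Fourth part — together with the first part always sums to 35: 31, 26, 19, 10, -1 → -14.

81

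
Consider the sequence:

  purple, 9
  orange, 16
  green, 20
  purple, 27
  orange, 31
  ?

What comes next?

For the colour, repeats purple → orange → green: purple, orange, green, purple, orange → green.
Second entry: alternating steps +7, +4, +7, +4, …; 9, 16, 20, 27, 31 → 38.
Combining the parts gives green, 38.

green, 38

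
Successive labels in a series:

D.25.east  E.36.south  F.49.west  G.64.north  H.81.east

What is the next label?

Letter: D, E, F, G, H → I (letters move forward 1 place in the alphabet).
Second component — perfect squares: 5², 6², 7², …: 25, 36, 49, 64, 81 → 100.
For the direction, repeats east → south → west → north: east, south, west, north, east → south.
Combining the parts gives I.100.south.

I.100.south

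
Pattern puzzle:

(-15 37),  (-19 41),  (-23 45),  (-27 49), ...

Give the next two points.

(-31 53), (-35 57)

First value: −4 each step, so -15, -19, -23, -27 → -31 → -35.
Second value — together with the first value always sums to 22: 37, 41, 45, 49 → 53 → 57.
So the next two points are (-31 53) and (-35 57).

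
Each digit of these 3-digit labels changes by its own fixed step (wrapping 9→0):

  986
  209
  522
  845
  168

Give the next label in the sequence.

First digit: +3 each step, mod 10; 9, 2, 5, 8, 1 → 4.
Second digit: +2 each step, mod 10, so 8, 0, 2, 4, 6 → 8.
For the third digit, +3 each step, mod 10: 6, 9, 2, 5, 8 → 1.
Putting it together: 481.

481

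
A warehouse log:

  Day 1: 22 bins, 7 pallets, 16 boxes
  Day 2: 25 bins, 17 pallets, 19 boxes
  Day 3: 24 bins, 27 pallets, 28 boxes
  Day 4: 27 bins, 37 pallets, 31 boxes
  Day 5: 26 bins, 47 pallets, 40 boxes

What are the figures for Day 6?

29 bins, 57 pallets, 43 boxes

Bins: alternating steps +3, −1, +3, −1, …; 22, 25, 24, 27, 26 → 29.
Pallets: +10 each step, so 7, 17, 27, 37, 47 → 57.
Boxes: alternating steps +3, +9, +3, +9, …, so 16, 19, 28, 31, 40 → 43.
Combining the parts gives 29 bins, 57 pallets, 43 boxes.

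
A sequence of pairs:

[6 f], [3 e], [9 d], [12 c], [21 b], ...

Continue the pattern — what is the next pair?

First value — each term is the sum of the two before it: 6, 3, 9, 12, 21 → 33.
Letter: letters move back 1 place in the alphabet; f, e, d, c, b → a.
So the next pair is [33 a].

[33 a]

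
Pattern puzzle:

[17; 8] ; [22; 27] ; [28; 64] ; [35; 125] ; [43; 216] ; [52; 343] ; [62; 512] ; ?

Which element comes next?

[73; 729]

First coordinate — differences are 5, 6, 7, … (increasing by 1 each time): 17, 22, 28, 35, 43, 52, 62 → 73.
Second coordinate: 8, 27, 64, 125, 216, 343, 512 → 729 (perfect cubes: 2³, 3³, 4³, …).
So the next element is [73; 729].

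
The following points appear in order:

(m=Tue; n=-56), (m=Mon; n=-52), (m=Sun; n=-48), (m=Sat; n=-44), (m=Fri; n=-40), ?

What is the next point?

M: runs backward through the weekdays Mon→Sun; Tue, Mon, Sun, Sat, Fri → Thu.
N goes -56, -52, -48, -44, -40 → -36 (+4 each step).
So the next point is (m=Thu; n=-36).

(m=Thu; n=-36)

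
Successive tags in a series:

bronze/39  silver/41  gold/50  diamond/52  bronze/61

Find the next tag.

For the rank, repeats bronze → silver → gold → diamond: bronze, silver, gold, diamond, bronze → silver.
Second component: alternating steps +2, +9, +2, +9, …; 39, 41, 50, 52, 61 → 63.
Putting it together: silver/63.

silver/63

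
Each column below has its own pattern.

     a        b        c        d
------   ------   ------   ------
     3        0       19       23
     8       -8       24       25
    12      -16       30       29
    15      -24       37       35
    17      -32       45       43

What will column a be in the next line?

18

For the column a, differences are 5, 4, 3, … (decreasing by 1 each time): 3, 8, 12, 15, 17 → 18.
Column b goes 0, -8, -16, -24, -32 → -40 (−8 each step).
Column c — differences are 5, 6, 7, … (increasing by 1 each time): 19, 24, 30, 37, 45 → 54.
Column d: 23, 25, 29, 35, 43 → 53 (differences are 2, 4, 6, … (increasing by 2 each time)).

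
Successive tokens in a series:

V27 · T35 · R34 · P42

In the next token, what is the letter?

N

Letter: letters move back 2 places in the alphabet; V, T, R, P → N.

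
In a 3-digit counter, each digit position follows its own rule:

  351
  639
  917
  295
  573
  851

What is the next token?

139

First digit: +3 each step, mod 10, so 3, 6, 9, 2, 5, 8 → 1.
Second digit: −2 each step, mod 10; 5, 3, 1, 9, 7, 5 → 3.
Third digit: −2 each step, mod 10, so 1, 9, 7, 5, 3, 1 → 9.
So the next token is 139.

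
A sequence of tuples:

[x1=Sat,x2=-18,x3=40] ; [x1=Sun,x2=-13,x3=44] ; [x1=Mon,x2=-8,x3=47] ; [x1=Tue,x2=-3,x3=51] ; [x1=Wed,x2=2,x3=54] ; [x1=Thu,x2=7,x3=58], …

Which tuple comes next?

[x1=Fri,x2=12,x3=61]

X1: runs through the weekdays Mon→Sun; Sat, Sun, Mon, Tue, Wed, Thu → Fri.
X2: +5 each step, so -18, -13, -8, -3, 2, 7 → 12.
For the x3, alternating steps +4, +3, +4, +3, …: 40, 44, 47, 51, 54, 58 → 61.
So the next tuple is [x1=Fri,x2=12,x3=61].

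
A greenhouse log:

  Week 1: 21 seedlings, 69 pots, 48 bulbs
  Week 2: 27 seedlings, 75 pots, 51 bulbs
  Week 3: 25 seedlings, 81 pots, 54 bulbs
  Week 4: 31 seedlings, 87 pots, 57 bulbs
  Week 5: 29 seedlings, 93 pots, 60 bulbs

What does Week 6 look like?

Seedlings goes 21, 27, 25, 31, 29 → 35 (alternating steps +6, −2, +6, −2, …).
Pots — +6 each step: 69, 75, 81, 87, 93 → 99.
Bulbs: +3 each step, so 48, 51, 54, 57, 60 → 63.
So the next row is 35 seedlings, 99 pots, 63 bulbs.

35 seedlings, 99 pots, 63 bulbs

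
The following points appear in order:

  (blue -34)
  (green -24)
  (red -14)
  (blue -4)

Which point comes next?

(green 6)

Colour — repeats blue → green → red: blue, green, red, blue → green.
Second value — +10 each step: -34, -24, -14, -4 → 6.
Putting it together: (green 6).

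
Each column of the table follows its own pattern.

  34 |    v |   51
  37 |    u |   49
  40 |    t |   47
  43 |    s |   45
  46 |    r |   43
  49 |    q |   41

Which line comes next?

First component — +3 each step: 34, 37, 40, 43, 46, 49 → 52.
Letter — letters move back 1 place in the alphabet: v, u, t, s, r, q → p.
Third component goes 51, 49, 47, 45, 43, 41 → 39 (−2 each step).
Combining the parts gives 52  p  39.

52  p  39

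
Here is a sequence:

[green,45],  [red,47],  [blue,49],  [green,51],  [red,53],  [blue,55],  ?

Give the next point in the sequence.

Colour goes green, red, blue, green, red, blue → green (repeats green → red → blue).
Second slot goes 45, 47, 49, 51, 53, 55 → 57 (+2 each step).
Putting it together: [green,57].

[green,57]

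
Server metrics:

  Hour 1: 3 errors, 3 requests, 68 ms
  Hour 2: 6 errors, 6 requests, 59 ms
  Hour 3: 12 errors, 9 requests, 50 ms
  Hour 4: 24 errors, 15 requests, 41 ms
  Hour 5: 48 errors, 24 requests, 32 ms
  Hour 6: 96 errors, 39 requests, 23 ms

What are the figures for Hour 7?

Errors — ×2 each step: 3, 6, 12, 24, 48, 96 → 192.
Requests: each term is the sum of the two before it; 3, 6, 9, 15, 24, 39 → 63.
Ms: 68, 59, 50, 41, 32, 23 → 14 (−9 each step).
So the next record is 192 errors, 63 requests, 14 ms.

192 errors, 63 requests, 14 ms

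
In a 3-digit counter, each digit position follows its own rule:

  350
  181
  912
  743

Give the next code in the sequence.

First digit goes 3, 1, 9, 7 → 5 (−2 each step, mod 10).
Second digit: 5, 8, 1, 4 → 7 (+3 each step, mod 10).
Third digit — +1 each step, mod 10: 0, 1, 2, 3 → 4.
So the next code is 574.

574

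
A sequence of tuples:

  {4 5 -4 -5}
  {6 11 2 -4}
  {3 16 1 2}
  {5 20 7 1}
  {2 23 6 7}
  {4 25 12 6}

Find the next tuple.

First value: 4, 6, 3, 5, 2, 4 → 1 (alternating steps +2, −3, +2, −3, …).
For the second value, differences are 6, 5, 4, … (decreasing by 1 each time): 5, 11, 16, 20, 23, 25 → 26.
For the third value, alternating steps +6, −1, +6, −1, …: -4, 2, 1, 7, 6, 12 → 11.
Fourth value: -5, -4, 2, 1, 7, 6 → 12 (always the previous value of the third value).
So the next tuple is {1 26 11 12}.

{1 26 11 12}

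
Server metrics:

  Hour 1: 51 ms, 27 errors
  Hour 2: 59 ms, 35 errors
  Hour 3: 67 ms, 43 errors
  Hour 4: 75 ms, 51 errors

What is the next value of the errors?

Errors: 27, 35, 43, 51 → 59 (+8 each step).

59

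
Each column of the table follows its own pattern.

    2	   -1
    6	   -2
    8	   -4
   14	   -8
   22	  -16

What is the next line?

36  -32

First component — each term is the sum of the two before it: 2, 6, 8, 14, 22 → 36.
Second component — ×2 each step: -1, -2, -4, -8, -16 → -32.
Combining the parts gives 36  -32.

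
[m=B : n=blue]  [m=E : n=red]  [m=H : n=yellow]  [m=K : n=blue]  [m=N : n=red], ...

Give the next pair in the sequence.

M: B, E, H, K, N → Q (letters move forward 3 places in the alphabet).
N goes blue, red, yellow, blue, red → yellow (repeats blue → red → yellow).
Putting it together: [m=Q : n=yellow].

[m=Q : n=yellow]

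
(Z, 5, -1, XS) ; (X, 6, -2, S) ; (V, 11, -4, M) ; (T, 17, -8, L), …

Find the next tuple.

(R, 28, -16, XL)

Letter: letters move back 2 places in the alphabet; Z, X, V, T → R.
For the second coordinate, each term is the sum of the two before it: 5, 6, 11, 17 → 28.
Third coordinate: ×2 each step; -1, -2, -4, -8 → -16.
Size goes XS, S, M, L → XL (runs through clothing sizes XS→XL).
Putting it together: (R, 28, -16, XL).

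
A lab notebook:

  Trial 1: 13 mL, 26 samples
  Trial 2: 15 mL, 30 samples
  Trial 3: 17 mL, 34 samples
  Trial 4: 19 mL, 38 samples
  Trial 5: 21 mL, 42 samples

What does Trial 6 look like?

ML — +2 each step: 13, 15, 17, 19, 21 → 23.
Samples goes 26, 30, 34, 38, 42 → 46 (always 2 × the mL).
Putting it together: 23 mL, 46 samples.

23 mL, 46 samples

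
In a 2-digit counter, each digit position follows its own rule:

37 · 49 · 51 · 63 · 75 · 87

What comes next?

First digit: +1 each step, mod 10, so 3, 4, 5, 6, 7, 8 → 9.
Second digit — +2 each step, mod 10: 7, 9, 1, 3, 5, 7 → 9.
So the next code is 99.

99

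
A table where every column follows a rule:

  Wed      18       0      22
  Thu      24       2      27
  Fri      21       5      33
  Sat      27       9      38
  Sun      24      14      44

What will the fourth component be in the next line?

Day: runs through the weekdays Mon→Sun; Wed, Thu, Fri, Sat, Sun → Mon.
Second component: alternating steps +6, −3, +6, −3, …; 18, 24, 21, 27, 24 → 30.
For the third component, differences are 2, 3, 4, … (increasing by 1 each time): 0, 2, 5, 9, 14 → 20.
Fourth component: alternating steps +5, +6, +5, +6, …, so 22, 27, 33, 38, 44 → 49.

49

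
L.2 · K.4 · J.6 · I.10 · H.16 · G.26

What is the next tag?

F.42

For the letter, letters move back 1 place in the alphabet: L, K, J, I, H, G → F.
Second component: 2, 4, 6, 10, 16, 26 → 42 (each term is the sum of the two before it).
Putting it together: F.42.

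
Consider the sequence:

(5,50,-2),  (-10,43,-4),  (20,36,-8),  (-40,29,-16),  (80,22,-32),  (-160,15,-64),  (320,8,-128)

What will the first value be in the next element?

First value — ×(-2) each step: 5, -10, 20, -40, 80, -160, 320 → -640.

-640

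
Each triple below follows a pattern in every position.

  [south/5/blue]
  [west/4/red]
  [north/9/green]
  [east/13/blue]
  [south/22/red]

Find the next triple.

Direction — repeats south → west → north → east: south, west, north, east, south → west.
Second component: 5, 4, 9, 13, 22 → 35 (each term is the sum of the two before it).
Colour — repeats blue → red → green: blue, red, green, blue, red → green.
So the next triple is [west/35/green].

[west/35/green]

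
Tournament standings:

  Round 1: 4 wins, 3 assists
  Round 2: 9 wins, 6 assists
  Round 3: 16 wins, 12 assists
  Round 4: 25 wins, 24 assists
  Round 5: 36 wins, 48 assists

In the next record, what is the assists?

Assists goes 3, 6, 12, 24, 48 → 96 (×2 each step).

96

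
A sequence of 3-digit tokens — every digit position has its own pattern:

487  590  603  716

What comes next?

For the first digit, +1 each step, mod 10: 4, 5, 6, 7 → 8.
For the second digit, +1 each step, mod 10: 8, 9, 0, 1 → 2.
For the third digit, +3 each step, mod 10: 7, 0, 3, 6 → 9.
Putting it together: 829.

829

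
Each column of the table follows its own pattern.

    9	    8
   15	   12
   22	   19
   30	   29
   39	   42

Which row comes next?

49  58

First component — differences are 6, 7, 8, … (increasing by 1 each time): 9, 15, 22, 30, 39 → 49.
Second component: differences are 4, 7, 10, … (increasing by 3 each time), so 8, 12, 19, 29, 42 → 58.
Combining the parts gives 49  58.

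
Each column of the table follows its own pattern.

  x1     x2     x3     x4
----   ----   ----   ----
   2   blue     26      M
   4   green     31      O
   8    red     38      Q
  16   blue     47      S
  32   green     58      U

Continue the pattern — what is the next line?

64  red  71  W

Column x1: ×2 each step, so 2, 4, 8, 16, 32 → 64.
Column x2 — repeats blue → green → red: blue, green, red, blue, green → red.
Column x3: differences are 5, 7, 9, … (increasing by 2 each time); 26, 31, 38, 47, 58 → 71.
Column x4 — letters move forward 2 places in the alphabet: M, O, Q, S, U → W.
Putting it together: 64  red  71  W.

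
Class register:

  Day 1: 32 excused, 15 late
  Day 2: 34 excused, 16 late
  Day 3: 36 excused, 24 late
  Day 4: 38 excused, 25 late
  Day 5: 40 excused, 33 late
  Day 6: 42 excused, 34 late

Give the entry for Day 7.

44 excused, 42 late

Excused: +2 each step, so 32, 34, 36, 38, 40, 42 → 44.
Late: alternating steps +1, +8, +1, +8, …, so 15, 16, 24, 25, 33, 34 → 42.
Putting it together: 44 excused, 42 late.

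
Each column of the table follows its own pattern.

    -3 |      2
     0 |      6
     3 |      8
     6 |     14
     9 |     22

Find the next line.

12  36

First component — +3 each step: -3, 0, 3, 6, 9 → 12.
Second component goes 2, 6, 8, 14, 22 → 36 (each term is the sum of the two before it).
Putting it together: 12  36.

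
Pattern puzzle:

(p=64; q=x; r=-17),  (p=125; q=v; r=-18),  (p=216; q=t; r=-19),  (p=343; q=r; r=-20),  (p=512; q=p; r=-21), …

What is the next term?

P — perfect cubes: 4³, 5³, 6³, …: 64, 125, 216, 343, 512 → 729.
Q: letters move back 2 places in the alphabet; x, v, t, r, p → n.
For the r, −1 each step: -17, -18, -19, -20, -21 → -22.
Combining the parts gives (p=729; q=n; r=-22).

(p=729; q=n; r=-22)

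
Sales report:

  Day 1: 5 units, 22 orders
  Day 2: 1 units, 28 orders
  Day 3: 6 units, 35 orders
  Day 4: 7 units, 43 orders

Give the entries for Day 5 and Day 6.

For the units, each term is the sum of the two before it: 5, 1, 6, 7 → 13 → 20.
Orders goes 22, 28, 35, 43 → 52 → 62 (differences are 6, 7, 8, … (increasing by 1 each time)).
Putting the parts together: 13 units, 52 orders and then 20 units, 62 orders.

13 units, 52 orders; 20 units, 62 orders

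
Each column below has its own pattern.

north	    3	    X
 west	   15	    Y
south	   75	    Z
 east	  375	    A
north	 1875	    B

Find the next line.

Direction goes north, west, south, east, north → west (repeats north → west → south → east).
For the second component, ×5 each step: 3, 15, 75, 375, 1875 → 9375.
For the letter, letters move forward 1 place in the alphabet, wrapping Z→A: X, Y, Z, A, B → C.
So the next line is west  9375  C.

west  9375  C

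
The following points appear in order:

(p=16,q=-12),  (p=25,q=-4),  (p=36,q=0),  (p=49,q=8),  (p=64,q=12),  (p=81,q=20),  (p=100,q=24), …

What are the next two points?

(p=121,q=32), (p=144,q=36)

For the p, perfect squares: 4², 5², 6², …: 16, 25, 36, 49, 64, 81, 100 → 121 → 144.
Q: alternating steps +8, +4, +8, +4, …; -12, -4, 0, 8, 12, 20, 24 → 32 → 36.
Putting the parts together: (p=121,q=32) and then (p=144,q=36).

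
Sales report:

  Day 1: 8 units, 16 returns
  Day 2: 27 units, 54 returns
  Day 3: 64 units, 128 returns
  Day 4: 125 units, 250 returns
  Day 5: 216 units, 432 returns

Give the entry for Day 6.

Units: 8, 27, 64, 125, 216 → 343 (perfect cubes: 2³, 3³, 4³, …).
Returns: 16, 54, 128, 250, 432 → 686 (always 2 × the units).
So the next row is 343 units, 686 returns.

343 units, 686 returns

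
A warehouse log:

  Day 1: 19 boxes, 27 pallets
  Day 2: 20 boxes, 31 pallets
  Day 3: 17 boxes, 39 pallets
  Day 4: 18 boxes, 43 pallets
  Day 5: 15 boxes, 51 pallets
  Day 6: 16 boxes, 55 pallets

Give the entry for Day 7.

13 boxes, 63 pallets

Boxes: 19, 20, 17, 18, 15, 16 → 13 (alternating steps +1, −3, +1, −3, …).
Pallets — alternating steps +4, +8, +4, +8, …: 27, 31, 39, 43, 51, 55 → 63.
Putting it together: 13 boxes, 63 pallets.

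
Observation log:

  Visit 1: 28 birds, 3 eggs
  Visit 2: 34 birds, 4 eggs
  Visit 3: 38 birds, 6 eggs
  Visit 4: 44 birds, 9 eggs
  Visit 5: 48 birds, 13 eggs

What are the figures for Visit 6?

Birds goes 28, 34, 38, 44, 48 → 54 (alternating steps +6, +4, +6, +4, …).
Eggs: 3, 4, 6, 9, 13 → 18 (differences are 1, 2, 3, … (increasing by 1 each time)).
Combining the parts gives 54 birds, 18 eggs.

54 birds, 18 eggs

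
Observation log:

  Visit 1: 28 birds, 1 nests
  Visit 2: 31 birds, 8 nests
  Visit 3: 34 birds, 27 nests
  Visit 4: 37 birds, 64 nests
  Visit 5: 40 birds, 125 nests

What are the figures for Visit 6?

43 birds, 216 nests

For the birds, +3 each step: 28, 31, 34, 37, 40 → 43.
Nests: perfect cubes: 1³, 2³, 3³, …; 1, 8, 27, 64, 125 → 216.
Putting it together: 43 birds, 216 nests.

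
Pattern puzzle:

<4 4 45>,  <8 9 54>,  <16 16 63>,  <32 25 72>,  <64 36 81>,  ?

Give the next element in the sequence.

<128 49 90>

First part — ×2 each step: 4, 8, 16, 32, 64 → 128.
Second part: perfect squares: 2², 3², 4², …; 4, 9, 16, 25, 36 → 49.
Third part goes 45, 54, 63, 72, 81 → 90 (+9 each step).
So the next element is <128 49 90>.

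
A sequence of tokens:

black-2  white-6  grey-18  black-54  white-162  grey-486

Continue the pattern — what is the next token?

Shade — repeats black → white → grey: black, white, grey, black, white, grey → black.
For the second component, ×3 each step: 2, 6, 18, 54, 162, 486 → 1458.
So the next token is black-1458.

black-1458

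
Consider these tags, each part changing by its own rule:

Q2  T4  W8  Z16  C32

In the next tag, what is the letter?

F

For the letter, letters move forward 3 places in the alphabet, wrapping Z→A: Q, T, W, Z, C → F.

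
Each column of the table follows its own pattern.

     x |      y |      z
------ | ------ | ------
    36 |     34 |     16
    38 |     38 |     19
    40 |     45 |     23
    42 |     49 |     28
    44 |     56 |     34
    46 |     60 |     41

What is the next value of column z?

49

Column z — differences are 3, 4, 5, … (increasing by 1 each time): 16, 19, 23, 28, 34, 41 → 49.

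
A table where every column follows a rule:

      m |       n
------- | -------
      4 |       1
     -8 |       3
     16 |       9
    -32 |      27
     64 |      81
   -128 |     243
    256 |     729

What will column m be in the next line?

-512

Column m — ×(-2) each step: 4, -8, 16, -32, 64, -128, 256 → -512.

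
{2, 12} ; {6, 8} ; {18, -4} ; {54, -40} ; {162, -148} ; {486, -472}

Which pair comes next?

{1458, -1444}

First coordinate: ×3 each step, so 2, 6, 18, 54, 162, 486 → 1458.
Second coordinate: together with the first coordinate always sums to 14, so 12, 8, -4, -40, -148, -472 → -1444.
So the next pair is {1458, -1444}.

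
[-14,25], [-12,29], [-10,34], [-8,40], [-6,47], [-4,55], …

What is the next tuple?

First slot — +2 each step: -14, -12, -10, -8, -6, -4 → -2.
For the second slot, differences are 4, 5, 6, … (increasing by 1 each time): 25, 29, 34, 40, 47, 55 → 64.
Combining the parts gives [-2,64].

[-2,64]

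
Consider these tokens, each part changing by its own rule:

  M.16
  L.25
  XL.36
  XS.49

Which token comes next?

S.64

Size — runs through clothing sizes XS→XL: M, L, XL, XS → S.
Second component: perfect squares: 4², 5², 6², …, so 16, 25, 36, 49 → 64.
Putting it together: S.64.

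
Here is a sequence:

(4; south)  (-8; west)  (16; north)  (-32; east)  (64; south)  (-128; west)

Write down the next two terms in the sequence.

For the first entry, ×(-2) each step: 4, -8, 16, -32, 64, -128 → 256 → -512.
Direction: repeats south → west → north → east, so south, west, north, east, south, west → north → east.
Putting the parts together: (256; north) and then (-512; east).

(256; north), (-512; east)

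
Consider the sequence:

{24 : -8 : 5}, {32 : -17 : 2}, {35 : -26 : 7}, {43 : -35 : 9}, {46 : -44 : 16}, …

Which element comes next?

{54 : -53 : 25}

First entry: 24, 32, 35, 43, 46 → 54 (alternating steps +8, +3, +8, +3, …).
For the second entry, −9 each step: -8, -17, -26, -35, -44 → -53.
Third entry: 5, 2, 7, 9, 16 → 25 (each term is the sum of the two before it).
Putting it together: {54 : -53 : 25}.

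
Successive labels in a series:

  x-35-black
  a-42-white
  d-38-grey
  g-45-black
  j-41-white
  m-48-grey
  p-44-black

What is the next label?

s-51-white

Letter — letters move forward 3 places in the alphabet, wrapping Z→A: x, a, d, g, j, m, p → s.
Second component goes 35, 42, 38, 45, 41, 48, 44 → 51 (alternating steps +7, −4, +7, −4, …).
Shade: repeats black → white → grey, so black, white, grey, black, white, grey, black → white.
Putting it together: s-51-white.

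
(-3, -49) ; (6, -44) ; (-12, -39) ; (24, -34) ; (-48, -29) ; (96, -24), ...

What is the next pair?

(-192, -19)

First value: ×(-2) each step, so -3, 6, -12, 24, -48, 96 → -192.
Second value — +5 each step: -49, -44, -39, -34, -29, -24 → -19.
So the next pair is (-192, -19).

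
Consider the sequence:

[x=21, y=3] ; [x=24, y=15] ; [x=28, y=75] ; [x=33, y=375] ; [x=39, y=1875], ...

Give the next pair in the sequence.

[x=46, y=9375]

X — differences are 3, 4, 5, … (increasing by 1 each time): 21, 24, 28, 33, 39 → 46.
Y: 3, 15, 75, 375, 1875 → 9375 (×5 each step).
So the next pair is [x=46, y=9375].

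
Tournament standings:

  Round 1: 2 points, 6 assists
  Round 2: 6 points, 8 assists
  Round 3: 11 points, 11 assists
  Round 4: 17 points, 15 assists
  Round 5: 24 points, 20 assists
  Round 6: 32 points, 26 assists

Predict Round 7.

Points goes 2, 6, 11, 17, 24, 32 → 41 (differences are 4, 5, 6, … (increasing by 1 each time)).
Assists: differences are 2, 3, 4, … (increasing by 1 each time), so 6, 8, 11, 15, 20, 26 → 33.
Combining the parts gives 41 points, 33 assists.

41 points, 33 assists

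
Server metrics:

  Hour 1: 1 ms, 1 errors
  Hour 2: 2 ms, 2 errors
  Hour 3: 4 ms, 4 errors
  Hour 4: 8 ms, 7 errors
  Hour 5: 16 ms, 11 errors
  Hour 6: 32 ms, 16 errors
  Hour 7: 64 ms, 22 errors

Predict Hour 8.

Ms: 1, 2, 4, 8, 16, 32, 64 → 128 (×2 each step).
Errors: differences are 1, 2, 3, … (increasing by 1 each time); 1, 2, 4, 7, 11, 16, 22 → 29.
Combining the parts gives 128 ms, 29 errors.

128 ms, 29 errors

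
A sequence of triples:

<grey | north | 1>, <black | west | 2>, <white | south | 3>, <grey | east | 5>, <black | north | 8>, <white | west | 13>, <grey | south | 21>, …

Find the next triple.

Shade: grey, black, white, grey, black, white, grey → black (repeats grey → black → white).
Direction — repeats north → west → south → east: north, west, south, east, north, west, south → east.
Third value goes 1, 2, 3, 5, 8, 13, 21 → 34 (each term is the sum of the two before it).
So the next triple is <black | east | 34>.

<black | east | 34>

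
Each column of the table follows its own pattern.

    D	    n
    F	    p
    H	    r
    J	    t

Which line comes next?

L  v

First letter goes D, F, H, J → L (letters move forward 2 places in the alphabet).
Second letter: letters move forward 2 places in the alphabet; n, p, r, t → v.
Putting it together: L  v.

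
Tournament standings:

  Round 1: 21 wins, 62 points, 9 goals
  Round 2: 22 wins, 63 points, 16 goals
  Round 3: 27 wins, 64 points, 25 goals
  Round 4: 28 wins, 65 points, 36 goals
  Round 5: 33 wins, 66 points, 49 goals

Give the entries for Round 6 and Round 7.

Wins: alternating steps +1, +5, +1, +5, …; 21, 22, 27, 28, 33 → 34 → 39.
Points goes 62, 63, 64, 65, 66 → 67 → 68 (+1 each step).
For the goals, perfect squares: 3², 4², 5², …: 9, 16, 25, 36, 49 → 64 → 81.
So the next two rows are 34 wins, 67 points, 64 goals and 39 wins, 68 points, 81 goals.

34 wins, 67 points, 64 goals; 39 wins, 68 points, 81 goals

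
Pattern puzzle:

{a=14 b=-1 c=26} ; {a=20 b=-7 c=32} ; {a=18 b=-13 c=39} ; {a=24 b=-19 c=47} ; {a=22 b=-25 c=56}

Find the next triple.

{a=28 b=-31 c=66}

For the a, alternating steps +6, −2, +6, −2, …: 14, 20, 18, 24, 22 → 28.
B: −6 each step, so -1, -7, -13, -19, -25 → -31.
C goes 26, 32, 39, 47, 56 → 66 (differences are 6, 7, 8, … (increasing by 1 each time)).
So the next triple is {a=28 b=-31 c=66}.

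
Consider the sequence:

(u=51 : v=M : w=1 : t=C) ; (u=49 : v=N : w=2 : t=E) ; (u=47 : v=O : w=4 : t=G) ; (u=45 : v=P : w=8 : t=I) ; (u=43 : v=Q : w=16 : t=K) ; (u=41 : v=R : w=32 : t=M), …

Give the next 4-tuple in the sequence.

U goes 51, 49, 47, 45, 43, 41 → 39 (−2 each step).
V goes M, N, O, P, Q, R → S (letters move forward 1 place in the alphabet).
W: ×2 each step, so 1, 2, 4, 8, 16, 32 → 64.
T: C, E, G, I, K, M → O (letters move forward 2 places in the alphabet).
Putting it together: (u=39 : v=S : w=64 : t=O).

(u=39 : v=S : w=64 : t=O)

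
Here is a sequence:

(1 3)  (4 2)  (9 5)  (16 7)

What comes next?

(25 12)

First component: 1, 4, 9, 16 → 25 (perfect squares: 1², 2², 3², …).
Second component goes 3, 2, 5, 7 → 12 (each term is the sum of the two before it).
Putting it together: (25 12).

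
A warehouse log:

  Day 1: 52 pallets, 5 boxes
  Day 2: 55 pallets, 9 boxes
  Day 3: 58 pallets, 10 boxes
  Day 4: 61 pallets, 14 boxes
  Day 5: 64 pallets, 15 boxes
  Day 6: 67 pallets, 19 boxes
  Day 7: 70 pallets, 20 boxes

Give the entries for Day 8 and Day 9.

For the pallets, +3 each step: 52, 55, 58, 61, 64, 67, 70 → 73 → 76.
Boxes — alternating steps +4, +1, +4, +1, …: 5, 9, 10, 14, 15, 19, 20 → 24 → 25.
So the next two lines are 73 pallets, 24 boxes and 76 pallets, 25 boxes.

73 pallets, 24 boxes; 76 pallets, 25 boxes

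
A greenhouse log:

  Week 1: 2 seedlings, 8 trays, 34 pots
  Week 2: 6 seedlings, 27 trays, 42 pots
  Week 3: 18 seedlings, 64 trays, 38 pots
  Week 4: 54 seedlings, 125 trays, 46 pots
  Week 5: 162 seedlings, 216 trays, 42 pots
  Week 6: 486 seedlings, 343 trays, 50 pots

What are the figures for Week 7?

1458 seedlings, 512 trays, 46 pots

Seedlings: ×3 each step; 2, 6, 18, 54, 162, 486 → 1458.
For the trays, perfect cubes: 2³, 3³, 4³, …: 8, 27, 64, 125, 216, 343 → 512.
Pots — alternating steps +8, −4, +8, −4, …: 34, 42, 38, 46, 42, 50 → 46.
So the next record is 1458 seedlings, 512 trays, 46 pots.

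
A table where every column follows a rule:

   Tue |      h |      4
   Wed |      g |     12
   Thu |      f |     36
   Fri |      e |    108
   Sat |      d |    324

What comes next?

For the day, runs through the weekdays Mon→Sun: Tue, Wed, Thu, Fri, Sat → Sun.
For the letter, letters move back 1 place in the alphabet: h, g, f, e, d → c.
Third component — ×3 each step: 4, 12, 36, 108, 324 → 972.
So the next line is Sun  c  972.

Sun  c  972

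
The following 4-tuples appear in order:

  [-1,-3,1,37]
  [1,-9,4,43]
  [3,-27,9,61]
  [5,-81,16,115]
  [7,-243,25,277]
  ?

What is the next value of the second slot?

-729

Second slot goes -3, -9, -27, -81, -243 → -729 (×3 each step).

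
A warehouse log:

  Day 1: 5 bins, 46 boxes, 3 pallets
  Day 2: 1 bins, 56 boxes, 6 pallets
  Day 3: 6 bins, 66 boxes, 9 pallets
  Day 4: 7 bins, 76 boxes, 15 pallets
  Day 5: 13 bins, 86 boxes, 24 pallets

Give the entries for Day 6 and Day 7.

20 bins, 96 boxes, 39 pallets; 33 bins, 106 boxes, 63 pallets

For the bins, each term is the sum of the two before it: 5, 1, 6, 7, 13 → 20 → 33.
Boxes: +10 each step, so 46, 56, 66, 76, 86 → 96 → 106.
For the pallets, each term is the sum of the two before it: 3, 6, 9, 15, 24 → 39 → 63.
So the next two lines are 20 bins, 96 boxes, 39 pallets and 33 bins, 106 boxes, 63 pallets.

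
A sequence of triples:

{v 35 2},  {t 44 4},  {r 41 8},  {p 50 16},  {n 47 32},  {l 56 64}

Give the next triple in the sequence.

{j 53 128}

For the letter, letters move back 2 places in the alphabet: v, t, r, p, n, l → j.
For the second entry, alternating steps +9, −3, +9, −3, …: 35, 44, 41, 50, 47, 56 → 53.
Third entry: ×2 each step; 2, 4, 8, 16, 32, 64 → 128.
Combining the parts gives {j 53 128}.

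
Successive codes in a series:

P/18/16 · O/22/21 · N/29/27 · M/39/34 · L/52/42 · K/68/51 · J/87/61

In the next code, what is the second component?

Second component — differences are 4, 7, 10, … (increasing by 3 each time): 18, 22, 29, 39, 52, 68, 87 → 109.

109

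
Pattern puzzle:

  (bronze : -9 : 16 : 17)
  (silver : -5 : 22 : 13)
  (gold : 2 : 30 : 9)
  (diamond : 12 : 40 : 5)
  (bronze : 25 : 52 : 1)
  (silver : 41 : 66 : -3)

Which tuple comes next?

Rank — repeats bronze → silver → gold → diamond: bronze, silver, gold, diamond, bronze, silver → gold.
Second part: differences are 4, 7, 10, … (increasing by 3 each time); -9, -5, 2, 12, 25, 41 → 60.
Third part: 16, 22, 30, 40, 52, 66 → 82 (differences are 6, 8, 10, … (increasing by 2 each time)).
Fourth part: −4 each step, so 17, 13, 9, 5, 1, -3 → -7.
Combining the parts gives (gold : 60 : 82 : -7).

(gold : 60 : 82 : -7)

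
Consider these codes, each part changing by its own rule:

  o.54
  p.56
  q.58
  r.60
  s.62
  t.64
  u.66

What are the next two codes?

v.68 then w.70

For the letter, letters move forward 1 place in the alphabet: o, p, q, r, s, t, u → v → w.
For the second component, +2 each step: 54, 56, 58, 60, 62, 64, 66 → 68 → 70.
So the next two codes are v.68 and w.70.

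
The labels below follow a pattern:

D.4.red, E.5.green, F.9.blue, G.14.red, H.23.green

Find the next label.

Letter: letters move forward 1 place in the alphabet; D, E, F, G, H → I.
Second component: 4, 5, 9, 14, 23 → 37 (each term is the sum of the two before it).
Colour — repeats red → green → blue: red, green, blue, red, green → blue.
So the next label is I.37.blue.

I.37.blue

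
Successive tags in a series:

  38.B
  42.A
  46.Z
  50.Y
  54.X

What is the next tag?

58.W

First component: +4 each step, so 38, 42, 46, 50, 54 → 58.
Letter goes B, A, Z, Y, X → W (letters move back 1 place in the alphabet, wrapping A→Z).
So the next tag is 58.W.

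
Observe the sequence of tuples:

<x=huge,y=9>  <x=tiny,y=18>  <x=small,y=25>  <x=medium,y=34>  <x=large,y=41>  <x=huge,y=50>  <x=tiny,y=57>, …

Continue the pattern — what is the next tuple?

X: repeats huge → tiny → small → medium → large, so huge, tiny, small, medium, large, huge, tiny → small.
Y: 9, 18, 25, 34, 41, 50, 57 → 66 (alternating steps +9, +7, +9, +7, …).
So the next tuple is <x=small,y=66>.

<x=small,y=66>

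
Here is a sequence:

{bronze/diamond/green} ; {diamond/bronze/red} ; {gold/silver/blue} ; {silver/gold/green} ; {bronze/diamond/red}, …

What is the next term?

{diamond/bronze/blue}

First rank — repeats bronze → diamond → gold → silver: bronze, diamond, gold, silver, bronze → diamond.
Second rank: repeats diamond → bronze → silver → gold; diamond, bronze, silver, gold, diamond → bronze.
Colour goes green, red, blue, green, red → blue (repeats green → red → blue).
So the next term is {diamond/bronze/blue}.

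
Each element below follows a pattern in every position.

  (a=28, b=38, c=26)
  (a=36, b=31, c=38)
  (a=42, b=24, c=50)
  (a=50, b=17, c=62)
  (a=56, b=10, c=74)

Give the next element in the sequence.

(a=64, b=3, c=86)

For the a, alternating steps +8, +6, +8, +6, …: 28, 36, 42, 50, 56 → 64.
B: −7 each step, so 38, 31, 24, 17, 10 → 3.
C goes 26, 38, 50, 62, 74 → 86 (+12 each step).
Combining the parts gives (a=64, b=3, c=86).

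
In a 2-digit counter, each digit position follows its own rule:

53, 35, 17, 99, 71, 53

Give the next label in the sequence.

35

First digit — −2 each step, mod 10: 5, 3, 1, 9, 7, 5 → 3.
Second digit goes 3, 5, 7, 9, 1, 3 → 5 (+2 each step, mod 10).
Putting it together: 35.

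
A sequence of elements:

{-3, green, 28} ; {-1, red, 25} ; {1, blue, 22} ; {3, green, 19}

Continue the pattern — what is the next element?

{5, red, 16}

First coordinate: +2 each step; -3, -1, 1, 3 → 5.
Colour: repeats green → red → blue, so green, red, blue, green → red.
Third coordinate: −3 each step, so 28, 25, 22, 19 → 16.
Putting it together: {5, red, 16}.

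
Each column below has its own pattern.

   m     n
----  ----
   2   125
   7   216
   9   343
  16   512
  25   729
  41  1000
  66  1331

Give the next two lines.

Column m goes 2, 7, 9, 16, 25, 41, 66 → 107 → 173 (each term is the sum of the two before it).
Column n goes 125, 216, 343, 512, 729, 1000, 1331 → 1728 → 2197 (perfect cubes: 5³, 6³, 7³, …).
So the next two lines are 107  1728 and 173  2197.

107  1728; 173  2197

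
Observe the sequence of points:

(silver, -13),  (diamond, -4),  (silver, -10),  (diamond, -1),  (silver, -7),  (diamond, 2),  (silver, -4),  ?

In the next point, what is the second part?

5

Rank: alternates silver ↔ diamond, so silver, diamond, silver, diamond, silver, diamond, silver → diamond.
Second part: -13, -4, -10, -1, -7, 2, -4 → 5 (alternating steps +9, −6, +9, −6, …).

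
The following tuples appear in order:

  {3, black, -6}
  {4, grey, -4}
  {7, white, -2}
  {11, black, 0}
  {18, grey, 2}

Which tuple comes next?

First entry: each term is the sum of the two before it, so 3, 4, 7, 11, 18 → 29.
For the shade, repeats black → grey → white: black, grey, white, black, grey → white.
Third entry: +2 each step; -6, -4, -2, 0, 2 → 4.
Putting it together: {29, white, 4}.

{29, white, 4}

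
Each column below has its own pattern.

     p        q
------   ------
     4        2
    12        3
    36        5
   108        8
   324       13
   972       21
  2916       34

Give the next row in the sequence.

8748  55

Column p: ×3 each step; 4, 12, 36, 108, 324, 972, 2916 → 8748.
Column q — each term is the sum of the two before it: 2, 3, 5, 8, 13, 21, 34 → 55.
Combining the parts gives 8748  55.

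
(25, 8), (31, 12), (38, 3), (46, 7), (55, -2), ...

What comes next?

First value: 25, 31, 38, 46, 55 → 65 (differences are 6, 7, 8, … (increasing by 1 each time)).
Second value — alternating steps +4, −9, +4, −9, …: 8, 12, 3, 7, -2 → 2.
So the next term is (65, 2).

(65, 2)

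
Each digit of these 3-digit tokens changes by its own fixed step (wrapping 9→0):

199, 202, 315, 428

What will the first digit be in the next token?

First digit — +1 each step, mod 10: 1, 2, 3, 4 → 5.

5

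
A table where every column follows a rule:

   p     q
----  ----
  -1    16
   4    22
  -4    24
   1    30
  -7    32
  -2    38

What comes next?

-10  40

Column p: -1, 4, -4, 1, -7, -2 → -10 (alternating steps +5, −8, +5, −8, …).
Column q goes 16, 22, 24, 30, 32, 38 → 40 (alternating steps +6, +2, +6, +2, …).
So the next row is -10  40.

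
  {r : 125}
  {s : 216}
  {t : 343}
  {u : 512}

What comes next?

{v : 729}

Letter goes r, s, t, u → v (letters move forward 1 place in the alphabet).
Second component: 125, 216, 343, 512 → 729 (perfect cubes: 5³, 6³, 7³, …).
Combining the parts gives {v : 729}.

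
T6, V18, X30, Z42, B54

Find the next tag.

D66

Letter: letters move forward 2 places in the alphabet, wrapping Z→A, so T, V, X, Z, B → D.
Second component — +12 each step: 6, 18, 30, 42, 54 → 66.
So the next tag is D66.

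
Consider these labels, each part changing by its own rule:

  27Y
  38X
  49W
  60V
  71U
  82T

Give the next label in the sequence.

First component: +11 each step; 27, 38, 49, 60, 71, 82 → 93.
Letter: letters move back 1 place in the alphabet, so Y, X, W, V, U, T → S.
Combining the parts gives 93S.

93S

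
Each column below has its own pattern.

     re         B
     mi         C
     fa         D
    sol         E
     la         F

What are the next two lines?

Note: runs through the solfège scale do→ti; re, mi, fa, sol, la → ti → do.
Letter — letters move forward 1 place in the alphabet: B, C, D, E, F → G → H.
So the next two lines are ti  G and do  H.

ti  G; do  H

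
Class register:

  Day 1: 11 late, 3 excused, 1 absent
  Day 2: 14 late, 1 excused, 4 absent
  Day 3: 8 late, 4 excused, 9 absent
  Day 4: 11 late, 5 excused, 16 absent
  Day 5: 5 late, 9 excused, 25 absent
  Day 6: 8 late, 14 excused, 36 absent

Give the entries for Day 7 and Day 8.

2 late, 23 excused, 49 absent; 5 late, 37 excused, 64 absent

Late: alternating steps +3, −6, +3, −6, …; 11, 14, 8, 11, 5, 8 → 2 → 5.
For the excused, each term is the sum of the two before it: 3, 1, 4, 5, 9, 14 → 23 → 37.
Absent — perfect squares: 1², 2², 3², …: 1, 4, 9, 16, 25, 36 → 49 → 64.
Putting the parts together: 2 late, 23 excused, 49 absent and then 5 late, 37 excused, 64 absent.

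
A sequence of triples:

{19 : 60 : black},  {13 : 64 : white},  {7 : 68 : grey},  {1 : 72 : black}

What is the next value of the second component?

Second component — +4 each step: 60, 64, 68, 72 → 76.

76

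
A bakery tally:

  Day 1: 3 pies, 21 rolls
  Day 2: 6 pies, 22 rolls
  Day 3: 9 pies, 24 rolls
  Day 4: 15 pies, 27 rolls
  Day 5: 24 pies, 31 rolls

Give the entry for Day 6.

39 pies, 36 rolls

Pies — each term is the sum of the two before it: 3, 6, 9, 15, 24 → 39.
Rolls: differences are 1, 2, 3, … (increasing by 1 each time), so 21, 22, 24, 27, 31 → 36.
Combining the parts gives 39 pies, 36 rolls.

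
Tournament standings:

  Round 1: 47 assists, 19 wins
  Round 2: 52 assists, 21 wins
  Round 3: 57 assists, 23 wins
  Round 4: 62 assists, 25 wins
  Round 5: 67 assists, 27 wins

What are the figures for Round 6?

72 assists, 29 wins

Assists: 47, 52, 57, 62, 67 → 72 (+5 each step).
Wins goes 19, 21, 23, 25, 27 → 29 (+2 each step).
Combining the parts gives 72 assists, 29 wins.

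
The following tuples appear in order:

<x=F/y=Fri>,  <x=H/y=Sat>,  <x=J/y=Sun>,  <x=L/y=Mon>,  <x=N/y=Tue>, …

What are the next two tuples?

For the x, letters move forward 2 places in the alphabet: F, H, J, L, N → P → R.
Y goes Fri, Sat, Sun, Mon, Tue → Wed → Thu (runs through the weekdays Mon→Sun).
So the next two tuples are <x=P/y=Wed> and <x=R/y=Thu>.

<x=P/y=Wed>, <x=R/y=Thu>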